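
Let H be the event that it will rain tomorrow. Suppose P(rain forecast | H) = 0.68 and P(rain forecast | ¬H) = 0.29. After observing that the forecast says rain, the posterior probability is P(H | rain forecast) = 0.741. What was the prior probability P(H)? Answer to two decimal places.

P(H) = 0.55

In odds form, posterior odds = prior odds × likelihood ratio, so prior odds = posterior odds ÷ LR.
Posterior odds = 0.741/(1−0.741) = 2.8610. LR = 0.68/0.29 = 2.3448.
Prior odds = 2.8610/2.3448 = 1.2201, so P(H) = 1.2201/(1+1.2201) ≈ 0.55.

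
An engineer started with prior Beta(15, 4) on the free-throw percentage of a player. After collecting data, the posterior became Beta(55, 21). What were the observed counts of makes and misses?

A Beta(α, β) prior with s successes and f failures in binomial data gives a Beta(α+s, β+f) posterior.
Match parameters: s=55−15=40, f=21−4=17.

40 makes and 17 misses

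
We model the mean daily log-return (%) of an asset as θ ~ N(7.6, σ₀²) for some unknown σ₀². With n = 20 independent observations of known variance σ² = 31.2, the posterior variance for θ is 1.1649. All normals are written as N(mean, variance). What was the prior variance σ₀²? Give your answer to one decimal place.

σ₀² = 4.6

For the Normal–Normal model with known σ², precisions add: τ_n = τ₀ + n/σ².
So 1/σ₀² = 1/1.1649 − 20/31.2 = 0.858443 − 0.641026 = 0.217417.
Hence σ₀² = 1/0.217417 ≈ 4.6.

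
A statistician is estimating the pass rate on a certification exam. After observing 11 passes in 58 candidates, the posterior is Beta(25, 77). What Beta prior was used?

Beta is conjugate to the binomial likelihood: posterior = Beta(α+s, β+f).
Subtract the data counts: 25−11=14, 77−47=30.

Beta(14, 30)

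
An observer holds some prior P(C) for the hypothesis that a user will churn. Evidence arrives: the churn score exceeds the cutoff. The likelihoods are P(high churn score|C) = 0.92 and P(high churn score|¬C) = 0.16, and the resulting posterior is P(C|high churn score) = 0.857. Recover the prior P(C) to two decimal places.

P(C) = 0.51

In odds form, posterior odds = prior odds × likelihood ratio, so prior odds = posterior odds ÷ LR.
Posterior odds = 0.857/(1−0.857) = 5.9930. LR = 0.92/0.16 = 5.7500.
Prior odds = 5.9930/5.7500 = 1.0423, so P(C) = 1.0423/(1+1.0423) ≈ 0.51.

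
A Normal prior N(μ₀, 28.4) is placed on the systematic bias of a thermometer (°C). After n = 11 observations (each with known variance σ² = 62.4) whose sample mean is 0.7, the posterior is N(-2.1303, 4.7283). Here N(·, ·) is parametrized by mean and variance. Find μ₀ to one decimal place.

The posterior mean is a precision-weighted average: μ_n = (τ₀μ₀ + τ_data·x̄)/(τ₀+τ_data), with τ₀=1/σ₀² and τ_data=n/σ².
Here τ₀ = 1/28.4 = 0.035211 and τ_data = 11/62.4 = 0.176282, so τ_n = 0.211493.
Rearranging for μ₀: μ₀ = (μ_n·τ_n − τ_data·x̄)/τ₀ = (-2.1303·0.211493 − 0.176282·0.7) / 0.035211 = -0.573941/0.035211 ≈ -16.3.

μ₀ = -16.3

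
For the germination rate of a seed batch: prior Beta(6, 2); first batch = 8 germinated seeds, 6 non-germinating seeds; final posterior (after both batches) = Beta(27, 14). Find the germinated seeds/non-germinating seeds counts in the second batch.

13 germinated seeds and 6 non-germinating seeds

Sequential conjugate updates are equivalent to a single update on the pooled data, so total successes = posterior α − prior α and total failures = posterior β − prior β.
Total across both batches: 27−6=21 germinated seeds, 14−2=12 non-germinating seeds.
Subtract the first batch: 21−8=13 germinated seeds and 12−6=6 non-germinating seeds.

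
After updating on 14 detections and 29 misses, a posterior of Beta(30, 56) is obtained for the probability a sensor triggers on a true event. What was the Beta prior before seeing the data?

Beta(16, 27)

A Beta(a, b) prior with s successes and f failures in binomial data gives a Beta(a+s, b+f) posterior.
Subtract the data counts: 30−14=16, 56−29=27.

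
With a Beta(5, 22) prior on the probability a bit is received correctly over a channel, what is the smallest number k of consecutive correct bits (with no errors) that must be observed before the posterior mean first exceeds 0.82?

After k correct bits and 0 errors the posterior is Beta(5+k, 22), with mean (5+k)/(5+22+k).
Set (5+k)/(27+k) > 0.82 and solve: k > (0.82·27 − 5)/(1 − 0.82) = 95.222.
The smallest integer exceeding 95.222 is 96, and checking k=96: (101)/(123) = 0.8211 > 0.82.

k = 96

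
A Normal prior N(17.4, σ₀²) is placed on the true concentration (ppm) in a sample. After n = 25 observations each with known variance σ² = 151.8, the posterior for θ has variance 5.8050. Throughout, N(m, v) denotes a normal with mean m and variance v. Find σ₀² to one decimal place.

σ₀² = 132.0

Posterior precision equals prior precision plus data precision: 1/σ_n² = 1/σ₀² + n/σ².
So 1/σ₀² = 1/5.8050 − 25/151.8 = 0.172265 − 0.164690 = 0.007575.
Hence σ₀² = 1/0.007575 ≈ 132.0.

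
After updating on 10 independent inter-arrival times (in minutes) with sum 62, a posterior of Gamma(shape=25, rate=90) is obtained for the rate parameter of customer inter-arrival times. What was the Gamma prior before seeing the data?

Gamma(shape=15, rate=28)

Gamma–exponential conjugacy: posterior shape = α + n, posterior rate = β + Σtᵢ.
So α = 25 − 10 = 15 and β = 90 − 62 = 28.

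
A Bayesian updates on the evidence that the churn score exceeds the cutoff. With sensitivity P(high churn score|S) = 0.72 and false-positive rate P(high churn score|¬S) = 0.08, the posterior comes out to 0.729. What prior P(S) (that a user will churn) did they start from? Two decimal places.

P(S) = 0.23

Bayes' rule in odds form gives O(S|E) = O(S)·[P(E|S)/P(E|¬S)], hence O(S) = O(S|E)/LR.
Posterior odds = 0.729/(1−0.729) = 2.6900. LR = 0.72/0.08 = 9.0000.
Prior odds = 2.6900/9.0000 = 0.2989, so P(S) = 0.2989/(1+0.2989) ≈ 0.23.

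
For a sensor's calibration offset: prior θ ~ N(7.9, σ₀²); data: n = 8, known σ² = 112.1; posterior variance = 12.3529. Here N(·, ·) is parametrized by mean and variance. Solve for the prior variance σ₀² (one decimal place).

σ₀² = 104.3

For the Normal–Normal model with known σ², precisions add: τ_n = τ₀ + n/σ².
So 1/σ₀² = 1/12.3529 − 8/112.1 = 0.080953 − 0.071365 = 0.009588.
Hence σ₀² = 1/0.009588 ≈ 104.3.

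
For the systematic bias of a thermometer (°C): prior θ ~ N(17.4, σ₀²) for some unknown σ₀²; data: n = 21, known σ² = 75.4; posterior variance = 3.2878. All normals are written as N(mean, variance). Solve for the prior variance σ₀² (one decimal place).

σ₀² = 39.0

Posterior precision equals prior precision plus data precision: 1/σ_n² = 1/σ₀² + n/σ².
So 1/σ₀² = 1/3.2878 − 21/75.4 = 0.304155 − 0.278515 = 0.025640.
Hence σ₀² = 1/0.025640 ≈ 39.0.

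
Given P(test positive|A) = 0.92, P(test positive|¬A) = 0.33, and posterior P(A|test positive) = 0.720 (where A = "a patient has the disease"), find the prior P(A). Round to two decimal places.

P(A) = 0.48

In odds form, posterior odds = prior odds × likelihood ratio, so prior odds = posterior odds ÷ LR.
Posterior odds = 0.720/(1−0.720) = 2.5714. LR = 0.92/0.33 = 2.7879.
Prior odds = 2.5714/2.7879 = 0.9223, so P(A) = 0.9223/(1+0.9223) ≈ 0.48.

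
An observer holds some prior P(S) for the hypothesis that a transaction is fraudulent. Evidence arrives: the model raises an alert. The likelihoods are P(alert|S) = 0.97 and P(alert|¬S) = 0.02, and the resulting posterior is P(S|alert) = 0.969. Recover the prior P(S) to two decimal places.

In odds form, posterior odds = prior odds × likelihood ratio, so prior odds = posterior odds ÷ LR.
Posterior odds = 0.969/(1−0.969) = 31.2581. LR = 0.97/0.02 = 48.5000.
Prior odds = 31.2581/48.5000 = 0.6445, so P(S) = 0.6445/(1+0.6445) ≈ 0.39.

P(S) = 0.39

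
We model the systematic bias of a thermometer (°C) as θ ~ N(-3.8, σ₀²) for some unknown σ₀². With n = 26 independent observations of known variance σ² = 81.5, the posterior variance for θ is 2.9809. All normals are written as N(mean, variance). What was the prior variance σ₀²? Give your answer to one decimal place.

For the Normal–Normal model with known σ², precisions add: τ_n = τ₀ + n/σ².
So 1/σ₀² = 1/2.9809 − 26/81.5 = 0.335469 − 0.319018 = 0.016451.
Hence σ₀² = 1/0.016451 ≈ 60.8.

σ₀² = 60.8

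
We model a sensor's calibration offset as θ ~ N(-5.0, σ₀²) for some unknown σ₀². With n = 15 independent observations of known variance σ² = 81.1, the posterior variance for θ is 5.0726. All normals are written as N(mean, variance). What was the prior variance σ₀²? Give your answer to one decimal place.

σ₀² = 82.1

For the Normal–Normal model with known σ², precisions add: τ_n = τ₀ + n/σ².
So 1/σ₀² = 1/5.0726 − 15/81.1 = 0.197138 − 0.184957 = 0.012181.
Hence σ₀² = 1/0.012181 ≈ 82.1.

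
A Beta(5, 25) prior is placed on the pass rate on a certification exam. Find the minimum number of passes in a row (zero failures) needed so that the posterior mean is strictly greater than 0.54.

k = 25

After k passes and 0 failures the posterior is Beta(5+k, 25), with mean (5+k)/(5+25+k).
Set (5+k)/(30+k) > 0.54 and solve: k > (0.54·30 − 5)/(1 − 0.54) = 24.348.
The smallest integer exceeding 24.348 is 25, and checking k=25: (30)/(55) = 0.5455 > 0.54.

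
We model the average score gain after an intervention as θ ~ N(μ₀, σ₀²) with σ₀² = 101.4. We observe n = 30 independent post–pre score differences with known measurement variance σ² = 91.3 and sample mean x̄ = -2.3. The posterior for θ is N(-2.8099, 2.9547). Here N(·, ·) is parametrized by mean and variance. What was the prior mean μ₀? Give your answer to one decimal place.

μ₀ = -19.8

With known observation variance, the Normal–Normal posterior has precision τ_n = τ₀ + n/σ² and mean μ_n = (τ₀μ₀ + (n/σ²)x̄)/τ_n.
Here τ₀ = 1/101.4 = 0.009862 and τ_data = 30/91.3 = 0.328587, so τ_n = 0.338449.
Rearranging for μ₀: μ₀ = (μ_n·τ_n − τ_data·x̄)/τ₀ = (-2.8099·0.338449 − 0.328587·-2.3) / 0.009862 = -0.195258/0.009862 ≈ -19.8.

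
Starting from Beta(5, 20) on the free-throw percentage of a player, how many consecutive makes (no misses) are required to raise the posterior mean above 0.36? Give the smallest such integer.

k = 7

After k makes and 0 misses the posterior is Beta(5+k, 20), with mean (5+k)/(5+20+k).
Set (5+k)/(25+k) > 0.36 and solve: k > (0.36·25 − 5)/(1 − 0.36) = 6.250.
The smallest integer exceeding 6.250 is 7.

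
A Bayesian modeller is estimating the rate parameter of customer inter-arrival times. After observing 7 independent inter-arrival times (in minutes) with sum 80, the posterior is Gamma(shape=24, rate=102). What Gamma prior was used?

Gamma(shape=17, rate=22)

For an exponential likelihood with a Gamma(α, β) prior on the rate, n observations with total T give posterior Gamma(α+n, β+T).
So α = 24 − 7 = 17 and β = 102 − 80 = 22.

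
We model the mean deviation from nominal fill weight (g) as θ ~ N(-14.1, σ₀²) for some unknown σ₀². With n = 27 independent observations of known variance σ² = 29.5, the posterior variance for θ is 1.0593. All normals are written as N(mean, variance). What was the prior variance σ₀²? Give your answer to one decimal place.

σ₀² = 34.8

For the Normal–Normal model with known σ², precisions add: τ_n = τ₀ + n/σ².
So 1/σ₀² = 1/1.0593 − 27/29.5 = 0.944020 − 0.915254 = 0.028766.
Hence σ₀² = 1/0.028766 ≈ 34.8.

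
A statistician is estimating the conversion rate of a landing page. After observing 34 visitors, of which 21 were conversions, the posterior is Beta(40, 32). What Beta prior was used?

Beta(19, 19)

A Beta(a, b) prior with s successes and f failures in binomial data gives a Beta(a+s, b+f) posterior.
Subtract the data counts: 40−21=19, 32−13=19.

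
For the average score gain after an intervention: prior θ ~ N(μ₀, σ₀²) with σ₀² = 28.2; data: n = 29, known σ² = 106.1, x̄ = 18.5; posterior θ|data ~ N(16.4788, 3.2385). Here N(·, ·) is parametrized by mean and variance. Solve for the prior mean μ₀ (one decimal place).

μ₀ = 0.9

With known observation variance, the Normal–Normal posterior has precision τ_n = τ₀ + n/σ² and mean μ_n = (τ₀μ₀ + (n/σ²)x̄)/τ_n.
Here τ₀ = 1/28.2 = 0.035461 and τ_data = 29/106.1 = 0.273327, so τ_n = 0.308788.
Rearranging for μ₀: μ₀ = (μ_n·τ_n − τ_data·x̄)/τ₀ = (16.4788·0.308788 − 0.273327·18.5) / 0.035461 = 0.031906/0.035461 ≈ 0.9.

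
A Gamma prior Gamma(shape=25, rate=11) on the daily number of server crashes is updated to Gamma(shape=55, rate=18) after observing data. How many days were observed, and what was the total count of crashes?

n = 7 days with total 30 crashes

Gamma–Poisson conjugacy: posterior shape = α + Σxᵢ, posterior rate = β + n.
Matching: Σxᵢ = 55 − 25 = 30 and n = 18 − 11 = 7.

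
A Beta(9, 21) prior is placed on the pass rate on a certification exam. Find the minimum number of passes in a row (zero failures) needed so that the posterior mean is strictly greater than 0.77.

k = 62

After k passes and 0 failures the posterior is Beta(9+k, 21), with mean (9+k)/(9+21+k).
Set (9+k)/(30+k) > 0.77 and solve: k > (0.77·30 − 9)/(1 − 0.77) = 61.304.
The smallest integer exceeding 61.304 is 62.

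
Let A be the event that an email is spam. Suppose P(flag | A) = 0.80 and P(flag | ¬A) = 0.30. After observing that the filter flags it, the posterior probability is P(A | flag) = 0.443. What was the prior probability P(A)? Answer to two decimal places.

Bayes' rule in odds form gives O(A|E) = O(A)·[P(E|A)/P(E|¬A)], hence O(A) = O(A|E)/LR.
Posterior odds = 0.443/(1−0.443) = 0.7953. LR = 0.80/0.30 = 2.6667.
Prior odds = 0.7953/2.6667 = 0.2982, so P(A) = 0.2982/(1+0.2982) ≈ 0.23.

P(A) = 0.23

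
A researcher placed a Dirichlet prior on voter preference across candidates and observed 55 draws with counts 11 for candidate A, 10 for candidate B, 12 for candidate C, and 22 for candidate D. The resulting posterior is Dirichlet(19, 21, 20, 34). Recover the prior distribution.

For a Dirichlet(α) prior with multinomial counts c, the posterior is Dirichlet(α + c) componentwise.
Subtract each count from the matching posterior parameter: 19−11=8, 21−10=11, 20−12=8, 34−22=12.

Dirichlet(8, 11, 8, 12)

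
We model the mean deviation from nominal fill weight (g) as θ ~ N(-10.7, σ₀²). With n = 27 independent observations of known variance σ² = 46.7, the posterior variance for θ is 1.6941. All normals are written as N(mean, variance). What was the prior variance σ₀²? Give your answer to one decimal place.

For the Normal–Normal model with known σ², precisions add: τ_n = τ₀ + n/σ².
So 1/σ₀² = 1/1.6941 − 27/46.7 = 0.590284 − 0.578158 = 0.012126.
Hence σ₀² = 1/0.012126 ≈ 82.5.

σ₀² = 82.5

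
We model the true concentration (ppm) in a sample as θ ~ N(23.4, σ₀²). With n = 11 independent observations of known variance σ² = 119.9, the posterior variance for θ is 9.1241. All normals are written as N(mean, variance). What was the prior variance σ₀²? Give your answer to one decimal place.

For the Normal–Normal model with known σ², precisions add: τ_n = τ₀ + n/σ².
So 1/σ₀² = 1/9.1241 − 11/119.9 = 0.109600 − 0.091743 = 0.017857.
Hence σ₀² = 1/0.017857 ≈ 56.0.

σ₀² = 56.0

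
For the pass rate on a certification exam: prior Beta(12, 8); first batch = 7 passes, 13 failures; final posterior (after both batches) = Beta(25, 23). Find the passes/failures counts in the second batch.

6 passes and 2 failures

Because Beta–binomial updating is additive in the counts, the combined data contributed (α_post−α_prior, β_post−β_prior) successes and failures.
Total across both batches: 25−12=13 passes, 23−8=15 failures.
Subtract the first batch: 13−7=6 passes and 15−13=2 failures.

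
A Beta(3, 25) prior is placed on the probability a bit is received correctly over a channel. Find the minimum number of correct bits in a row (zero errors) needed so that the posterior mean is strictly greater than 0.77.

After k correct bits and 0 errors the posterior is Beta(3+k, 25), with mean (3+k)/(3+25+k).
Set (3+k)/(28+k) > 0.77 and solve: k > (0.77·28 − 3)/(1 − 0.77) = 80.696.
The smallest integer exceeding 80.696 is 81.

k = 81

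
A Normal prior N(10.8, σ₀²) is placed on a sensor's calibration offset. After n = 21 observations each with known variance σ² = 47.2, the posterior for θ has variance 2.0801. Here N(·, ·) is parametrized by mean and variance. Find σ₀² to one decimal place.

σ₀² = 27.9

Posterior precision equals prior precision plus data precision: 1/σ_n² = 1/σ₀² + n/σ².
So 1/σ₀² = 1/2.0801 − 21/47.2 = 0.480746 − 0.444915 = 0.035831.
Hence σ₀² = 1/0.035831 ≈ 27.9.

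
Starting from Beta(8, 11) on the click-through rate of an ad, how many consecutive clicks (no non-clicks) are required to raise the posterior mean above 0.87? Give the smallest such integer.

k = 66

After k clicks and 0 non-clicks the posterior is Beta(8+k, 11), with mean (8+k)/(8+11+k).
Set (8+k)/(19+k) > 0.87 and solve: k > (0.87·19 − 8)/(1 − 0.87) = 65.615.
The smallest integer exceeding 65.615 is 66, and checking k=66: (74)/(85) = 0.8706 > 0.87.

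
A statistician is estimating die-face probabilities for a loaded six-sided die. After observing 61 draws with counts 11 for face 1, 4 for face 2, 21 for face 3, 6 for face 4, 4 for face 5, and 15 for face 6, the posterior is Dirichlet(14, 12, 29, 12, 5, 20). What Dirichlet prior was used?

Dirichlet(3, 8, 8, 6, 1, 5)

For a Dirichlet(α) prior with multinomial counts c, the posterior is Dirichlet(α + c) componentwise.
Subtract each count from the matching posterior parameter: 14−11=3, 12−4=8, 29−21=8, 12−6=6, 5−4=1, 20−15=5.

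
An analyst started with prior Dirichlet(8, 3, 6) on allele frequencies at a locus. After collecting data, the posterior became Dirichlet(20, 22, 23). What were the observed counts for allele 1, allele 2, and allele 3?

For a Dirichlet(α) prior with multinomial counts c, the posterior is Dirichlet(α + c) componentwise.
Counts are posterior − prior componentwise: 20−8=12, 22−3=19, 23−6=17.

counts (12, 19, 17)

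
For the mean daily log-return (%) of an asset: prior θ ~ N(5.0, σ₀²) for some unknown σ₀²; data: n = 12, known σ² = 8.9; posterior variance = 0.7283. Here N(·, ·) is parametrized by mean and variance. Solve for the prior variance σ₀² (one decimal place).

Posterior precision equals prior precision plus data precision: 1/σ_n² = 1/σ₀² + n/σ².
So 1/σ₀² = 1/0.7283 − 12/8.9 = 1.373061 − 1.348315 = 0.024746.
Hence σ₀² = 1/0.024746 ≈ 40.4.

σ₀² = 40.4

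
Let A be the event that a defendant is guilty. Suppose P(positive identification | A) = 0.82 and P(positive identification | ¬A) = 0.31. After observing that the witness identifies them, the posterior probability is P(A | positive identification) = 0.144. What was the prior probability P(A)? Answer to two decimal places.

In odds form, posterior odds = prior odds × likelihood ratio, so prior odds = posterior odds ÷ LR.
Posterior odds = 0.144/(1−0.144) = 0.1682. LR = 0.82/0.31 = 2.6452.
Prior odds = 0.1682/2.6452 = 0.0636, so P(A) = 0.0636/(1+0.0636) ≈ 0.06.

P(A) = 0.06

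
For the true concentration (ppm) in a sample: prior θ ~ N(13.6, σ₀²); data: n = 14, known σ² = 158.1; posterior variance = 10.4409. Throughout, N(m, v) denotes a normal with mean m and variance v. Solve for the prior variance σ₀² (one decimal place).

σ₀² = 138.4

For the Normal–Normal model with known σ², precisions add: τ_n = τ₀ + n/σ².
So 1/σ₀² = 1/10.4409 − 14/158.1 = 0.095777 − 0.088552 = 0.007225.
Hence σ₀² = 1/0.007225 ≈ 138.4.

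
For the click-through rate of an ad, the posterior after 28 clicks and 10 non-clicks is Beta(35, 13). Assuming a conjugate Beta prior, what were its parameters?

Beta(7, 3)

Beta is conjugate to the binomial likelihood: posterior = Beta(a+s, b+f).
Subtract the data counts: 35−28=7, 13−10=3.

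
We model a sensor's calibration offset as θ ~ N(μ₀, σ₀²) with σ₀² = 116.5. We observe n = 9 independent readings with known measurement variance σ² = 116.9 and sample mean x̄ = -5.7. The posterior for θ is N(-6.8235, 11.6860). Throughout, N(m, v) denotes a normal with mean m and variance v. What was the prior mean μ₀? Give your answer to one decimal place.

With known observation variance, the Normal–Normal posterior has precision τ_n = τ₀ + n/σ² and mean μ_n = (τ₀μ₀ + (n/σ²)x̄)/τ_n.
Here τ₀ = 1/116.5 = 0.008584 and τ_data = 9/116.9 = 0.076989, so τ_n = 0.085573.
Rearranging for μ₀: μ₀ = (μ_n·τ_n − τ_data·x̄)/τ₀ = (-6.8235·0.085573 − 0.076989·-5.7) / 0.008584 = -0.145070/0.008584 ≈ -16.9.

μ₀ = -16.9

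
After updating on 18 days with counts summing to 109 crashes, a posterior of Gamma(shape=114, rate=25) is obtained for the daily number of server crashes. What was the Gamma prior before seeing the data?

Gamma(shape=5, rate=7)

Gamma–Poisson conjugacy: posterior shape = α + Σxᵢ, posterior rate = β + n.
So α = 114 − 109 = 5 and β = 25 − 18 = 7.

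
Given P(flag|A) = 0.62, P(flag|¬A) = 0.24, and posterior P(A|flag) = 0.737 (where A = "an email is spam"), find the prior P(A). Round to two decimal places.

In odds form, posterior odds = prior odds × likelihood ratio, so prior odds = posterior odds ÷ LR.
Posterior odds = 0.737/(1−0.737) = 2.8023. LR = 0.62/0.24 = 2.5833.
Prior odds = 2.8023/2.5833 = 1.0848, so P(A) = 1.0848/(1+1.0848) ≈ 0.52.

P(A) = 0.52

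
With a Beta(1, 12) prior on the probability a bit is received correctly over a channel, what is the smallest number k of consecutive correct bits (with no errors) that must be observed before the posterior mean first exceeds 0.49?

After k correct bits and 0 errors the posterior is Beta(1+k, 12), with mean (1+k)/(1+12+k).
Set (1+k)/(13+k) > 0.49 and solve: k > (0.49·13 − 1)/(1 − 0.49) = 10.529.
The smallest integer exceeding 10.529 is 11.

k = 11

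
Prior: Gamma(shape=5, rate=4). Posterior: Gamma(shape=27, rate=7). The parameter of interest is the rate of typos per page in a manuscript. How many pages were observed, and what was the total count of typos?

n = 3 pages with total 22 typos

A Gamma(α, β) prior (rate parametrization) on a Poisson rate with n observations summing to S gives posterior Gamma(α+S, β+n).
Matching: Σxᵢ = 27 − 5 = 22 and n = 7 − 4 = 3.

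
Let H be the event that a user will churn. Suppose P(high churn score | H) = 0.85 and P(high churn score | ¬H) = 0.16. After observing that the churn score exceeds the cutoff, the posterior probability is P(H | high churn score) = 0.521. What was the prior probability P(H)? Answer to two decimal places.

Bayes' rule in odds form gives O(H|E) = O(H)·[P(E|H)/P(E|¬H)], hence O(H) = O(H|E)/LR.
Posterior odds = 0.521/(1−0.521) = 1.0877. LR = 0.85/0.16 = 5.3125.
Prior odds = 1.0877/5.3125 = 0.2047, so P(H) = 0.2047/(1+0.2047) ≈ 0.17.

P(H) = 0.17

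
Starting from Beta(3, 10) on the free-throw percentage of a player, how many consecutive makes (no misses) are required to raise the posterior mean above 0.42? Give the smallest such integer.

After k makes and 0 misses the posterior is Beta(3+k, 10), with mean (3+k)/(3+10+k).
Set (3+k)/(13+k) > 0.42 and solve: k > (0.42·13 − 3)/(1 − 0.42) = 4.241.
The smallest integer exceeding 4.241 is 5, and checking k=5: (8)/(18) = 0.4444 > 0.42.

k = 5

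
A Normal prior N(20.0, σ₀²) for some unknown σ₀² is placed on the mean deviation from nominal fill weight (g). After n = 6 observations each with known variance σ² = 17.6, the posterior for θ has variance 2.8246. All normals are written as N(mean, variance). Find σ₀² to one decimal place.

Posterior precision equals prior precision plus data precision: 1/σ_n² = 1/σ₀² + n/σ².
So 1/σ₀² = 1/2.8246 − 6/17.6 = 0.354032 − 0.340909 = 0.013123.
Hence σ₀² = 1/0.013123 ≈ 76.2.

σ₀² = 76.2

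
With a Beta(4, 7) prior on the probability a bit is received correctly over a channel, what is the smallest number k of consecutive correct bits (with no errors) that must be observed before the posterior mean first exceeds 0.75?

After k correct bits and 0 errors the posterior is Beta(4+k, 7), with mean (4+k)/(4+7+k).
Set (4+k)/(11+k) > 0.75 and solve: k > (0.75·11 − 4)/(1 − 0.75) = 17.000.
The smallest integer exceeding 17.000 is 18, and checking k=18: (22)/(29) = 0.7586 > 0.75.

k = 18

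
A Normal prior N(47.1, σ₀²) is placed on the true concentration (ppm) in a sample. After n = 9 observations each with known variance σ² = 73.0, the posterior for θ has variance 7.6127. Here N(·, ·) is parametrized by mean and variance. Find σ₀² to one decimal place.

σ₀² = 123.9

Posterior precision equals prior precision plus data precision: 1/σ_n² = 1/σ₀² + n/σ².
So 1/σ₀² = 1/7.6127 − 9/73.0 = 0.131359 − 0.123288 = 0.008071.
Hence σ₀² = 1/0.008071 ≈ 123.9.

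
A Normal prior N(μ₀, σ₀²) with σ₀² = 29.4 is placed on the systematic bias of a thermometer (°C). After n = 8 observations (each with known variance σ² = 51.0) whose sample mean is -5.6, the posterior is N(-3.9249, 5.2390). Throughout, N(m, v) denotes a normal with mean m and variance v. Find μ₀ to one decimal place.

With known observation variance, the Normal–Normal posterior has precision τ_n = τ₀ + n/σ² and mean μ_n = (τ₀μ₀ + (n/σ²)x̄)/τ_n.
Here τ₀ = 1/29.4 = 0.034014 and τ_data = 8/51.0 = 0.156863, so τ_n = 0.190877.
Rearranging for μ₀: μ₀ = (μ_n·τ_n − τ_data·x̄)/τ₀ = (-3.9249·0.190877 − 0.156863·-5.6) / 0.034014 = 0.129260/0.034014 ≈ 3.8.

μ₀ = 3.8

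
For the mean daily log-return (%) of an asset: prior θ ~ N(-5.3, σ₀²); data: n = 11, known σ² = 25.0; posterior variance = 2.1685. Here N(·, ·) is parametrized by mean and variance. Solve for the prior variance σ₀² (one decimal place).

Posterior precision equals prior precision plus data precision: 1/σ_n² = 1/σ₀² + n/σ².
So 1/σ₀² = 1/2.1685 − 11/25.0 = 0.461148 − 0.440000 = 0.021148.
Hence σ₀² = 1/0.021148 ≈ 47.3.

σ₀² = 47.3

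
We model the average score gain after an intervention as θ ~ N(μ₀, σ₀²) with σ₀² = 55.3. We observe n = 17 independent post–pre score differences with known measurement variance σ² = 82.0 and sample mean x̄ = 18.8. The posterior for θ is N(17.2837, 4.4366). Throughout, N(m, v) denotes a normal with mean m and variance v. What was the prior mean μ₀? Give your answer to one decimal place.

With known observation variance, the Normal–Normal posterior has precision τ_n = τ₀ + n/σ² and mean μ_n = (τ₀μ₀ + (n/σ²)x̄)/τ_n.
Here τ₀ = 1/55.3 = 0.018083 and τ_data = 17/82.0 = 0.207317, so τ_n = 0.225400.
Rearranging for μ₀: μ₀ = (μ_n·τ_n − τ_data·x̄)/τ₀ = (17.2837·0.225400 − 0.207317·18.8) / 0.018083 = -0.001814/0.018083 ≈ -0.1.

μ₀ = -0.1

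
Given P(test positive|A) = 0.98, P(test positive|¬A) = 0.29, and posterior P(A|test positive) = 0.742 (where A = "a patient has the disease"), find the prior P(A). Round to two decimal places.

P(A) = 0.46

Bayes' rule in odds form gives O(A|E) = O(A)·[P(E|A)/P(E|¬A)], hence O(A) = O(A|E)/LR.
Posterior odds = 0.742/(1−0.742) = 2.8760. LR = 0.98/0.29 = 3.3793.
Prior odds = 2.8760/3.3793 = 0.8511, so P(A) = 0.8511/(1+0.8511) ≈ 0.46.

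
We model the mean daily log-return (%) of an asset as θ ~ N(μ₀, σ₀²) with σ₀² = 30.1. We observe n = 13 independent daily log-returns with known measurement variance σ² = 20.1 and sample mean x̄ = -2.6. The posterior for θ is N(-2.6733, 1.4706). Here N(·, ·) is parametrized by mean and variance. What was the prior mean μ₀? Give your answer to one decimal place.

The posterior mean is a precision-weighted average: μ_n = (τ₀μ₀ + τ_data·x̄)/(τ₀+τ_data), with τ₀=1/σ₀² and τ_data=n/σ².
Here τ₀ = 1/30.1 = 0.033223 and τ_data = 13/20.1 = 0.646766, so τ_n = 0.679989.
Rearranging for μ₀: μ₀ = (μ_n·τ_n − τ_data·x̄)/τ₀ = (-2.6733·0.679989 − 0.646766·-2.6) / 0.033223 = -0.136223/0.033223 ≈ -4.1.

μ₀ = -4.1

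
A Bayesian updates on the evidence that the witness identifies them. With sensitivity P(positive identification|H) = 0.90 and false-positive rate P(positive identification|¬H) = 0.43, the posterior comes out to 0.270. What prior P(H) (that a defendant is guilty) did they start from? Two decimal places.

Bayes' rule in odds form gives O(H|E) = O(H)·[P(E|H)/P(E|¬H)], hence O(H) = O(H|E)/LR.
Posterior odds = 0.270/(1−0.270) = 0.3699. LR = 0.90/0.43 = 2.0930.
Prior odds = 0.3699/2.0930 = 0.1767, so P(H) = 0.1767/(1+0.1767) ≈ 0.15.

P(H) = 0.15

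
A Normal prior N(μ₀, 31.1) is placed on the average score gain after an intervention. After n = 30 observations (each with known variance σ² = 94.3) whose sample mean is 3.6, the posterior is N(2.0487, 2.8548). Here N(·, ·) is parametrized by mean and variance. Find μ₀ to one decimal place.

μ₀ = -13.3

The posterior mean is a precision-weighted average: μ_n = (τ₀μ₀ + τ_data·x̄)/(τ₀+τ_data), with τ₀=1/σ₀² and τ_data=n/σ².
Here τ₀ = 1/31.1 = 0.032154 and τ_data = 30/94.3 = 0.318134, so τ_n = 0.350288.
Rearranging for μ₀: μ₀ = (μ_n·τ_n − τ_data·x̄)/τ₀ = (2.0487·0.350288 − 0.318134·3.6) / 0.032154 = -0.427647/0.032154 ≈ -13.3.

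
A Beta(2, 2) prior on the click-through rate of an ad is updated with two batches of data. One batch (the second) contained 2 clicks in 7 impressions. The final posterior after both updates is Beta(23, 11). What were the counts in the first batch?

19 clicks and 4 non-clicks

Because Beta–binomial updating is additive in the counts, the combined data contributed (α_post−α_prior, β_post−β_prior) successes and failures.
Total across both batches: 23−2=21 clicks, 11−2=9 non-clicks.
Subtract the second batch: 21−2=19 clicks and 9−5=4 non-clicks.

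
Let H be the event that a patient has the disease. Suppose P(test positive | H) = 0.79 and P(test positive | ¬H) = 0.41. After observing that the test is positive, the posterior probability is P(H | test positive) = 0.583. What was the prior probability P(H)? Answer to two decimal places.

P(H) = 0.42

Bayes' rule in odds form gives O(H|E) = O(H)·[P(E|H)/P(E|¬H)], hence O(H) = O(H|E)/LR.
Posterior odds = 0.583/(1−0.583) = 1.3981. LR = 0.79/0.41 = 1.9268.
Prior odds = 1.3981/1.9268 = 0.7256, so P(H) = 0.7256/(1+0.7256) ≈ 0.42.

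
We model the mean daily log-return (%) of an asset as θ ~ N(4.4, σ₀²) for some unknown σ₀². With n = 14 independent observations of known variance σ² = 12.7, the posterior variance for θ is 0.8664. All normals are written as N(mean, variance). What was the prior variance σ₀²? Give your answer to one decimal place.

σ₀² = 19.3

Posterior precision equals prior precision plus data precision: 1/σ_n² = 1/σ₀² + n/σ².
So 1/σ₀² = 1/0.8664 − 14/12.7 = 1.154201 − 1.102362 = 0.051839.
Hence σ₀² = 1/0.051839 ≈ 19.3.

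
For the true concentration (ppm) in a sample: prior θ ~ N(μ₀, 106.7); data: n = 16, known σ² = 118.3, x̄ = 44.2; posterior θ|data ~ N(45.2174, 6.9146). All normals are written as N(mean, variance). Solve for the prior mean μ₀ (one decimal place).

μ₀ = 59.9

The posterior mean is a precision-weighted average: μ_n = (τ₀μ₀ + τ_data·x̄)/(τ₀+τ_data), with τ₀=1/σ₀² and τ_data=n/σ².
Here τ₀ = 1/106.7 = 0.009372 and τ_data = 16/118.3 = 0.135249, so τ_n = 0.144621.
Rearranging for μ₀: μ₀ = (μ_n·τ_n − τ_data·x̄)/τ₀ = (45.2174·0.144621 − 0.135249·44.2) / 0.009372 = 0.561380/0.009372 ≈ 59.9.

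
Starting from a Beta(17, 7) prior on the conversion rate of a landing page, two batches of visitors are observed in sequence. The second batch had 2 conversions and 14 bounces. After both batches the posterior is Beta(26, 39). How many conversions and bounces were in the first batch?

7 conversions and 18 bounces

Because Beta–binomial updating is additive in the counts, the combined data contributed (α_post−α_prior, β_post−β_prior) successes and failures.
Total across both batches: 26−17=9 conversions, 39−7=32 bounces.
Subtract the second batch: 9−2=7 conversions and 32−14=18 bounces.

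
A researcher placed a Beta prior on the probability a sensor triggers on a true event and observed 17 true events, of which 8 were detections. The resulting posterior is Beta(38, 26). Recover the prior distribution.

Under Beta–binomial conjugacy the posterior parameters are (α+s, β+f).
So α = 38 − 8 = 30 and β = 26 − 9 = 17.

Beta(30, 17)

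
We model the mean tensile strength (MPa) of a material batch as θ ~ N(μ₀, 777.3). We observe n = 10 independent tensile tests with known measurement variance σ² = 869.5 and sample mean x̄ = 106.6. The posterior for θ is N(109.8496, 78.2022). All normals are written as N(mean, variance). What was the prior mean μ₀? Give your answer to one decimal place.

The posterior mean is a precision-weighted average: μ_n = (τ₀μ₀ + τ_data·x̄)/(τ₀+τ_data), with τ₀=1/σ₀² and τ_data=n/σ².
Here τ₀ = 1/777.3 = 0.001287 and τ_data = 10/869.5 = 0.011501, so τ_n = 0.012788.
Rearranging for μ₀: μ₀ = (μ_n·τ_n − τ_data·x̄)/τ₀ = (109.8496·0.012788 − 0.011501·106.6) / 0.001287 = 0.178750/0.001287 ≈ 138.9.

μ₀ = 138.9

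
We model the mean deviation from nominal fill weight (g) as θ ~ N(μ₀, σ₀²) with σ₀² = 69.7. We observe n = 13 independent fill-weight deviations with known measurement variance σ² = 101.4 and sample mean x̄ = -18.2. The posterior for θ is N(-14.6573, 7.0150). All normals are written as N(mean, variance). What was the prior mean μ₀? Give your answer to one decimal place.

μ₀ = 17.0

With known observation variance, the Normal–Normal posterior has precision τ_n = τ₀ + n/σ² and mean μ_n = (τ₀μ₀ + (n/σ²)x̄)/τ_n.
Here τ₀ = 1/69.7 = 0.014347 and τ_data = 13/101.4 = 0.128205, so τ_n = 0.142552.
Rearranging for μ₀: μ₀ = (μ_n·τ_n − τ_data·x̄)/τ₀ = (-14.6573·0.142552 − 0.128205·-18.2) / 0.014347 = 0.243904/0.014347 ≈ 17.0.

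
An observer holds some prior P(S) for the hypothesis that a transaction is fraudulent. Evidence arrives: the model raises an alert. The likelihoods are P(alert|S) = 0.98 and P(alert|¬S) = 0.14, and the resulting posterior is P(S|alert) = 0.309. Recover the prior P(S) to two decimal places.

Bayes' rule in odds form gives O(S|E) = O(S)·[P(E|S)/P(E|¬S)], hence O(S) = O(S|E)/LR.
Posterior odds = 0.309/(1−0.309) = 0.4472. LR = 0.98/0.14 = 7.0000.
Prior odds = 0.4472/7.0000 = 0.0639, so P(S) = 0.0639/(1+0.0639) ≈ 0.06.

P(S) = 0.06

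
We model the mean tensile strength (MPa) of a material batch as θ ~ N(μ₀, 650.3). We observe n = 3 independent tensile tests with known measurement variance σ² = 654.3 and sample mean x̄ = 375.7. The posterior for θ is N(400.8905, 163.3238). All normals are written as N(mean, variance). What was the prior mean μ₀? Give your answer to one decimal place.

μ₀ = 476.0

The posterior mean is a precision-weighted average: μ_n = (τ₀μ₀ + τ_data·x̄)/(τ₀+τ_data), with τ₀=1/σ₀² and τ_data=n/σ².
Here τ₀ = 1/650.3 = 0.001538 and τ_data = 3/654.3 = 0.004585, so τ_n = 0.006123.
Rearranging for μ₀: μ₀ = (μ_n·τ_n − τ_data·x̄)/τ₀ = (400.8905·0.006123 − 0.004585·375.7) / 0.001538 = 0.732068/0.001538 ≈ 476.0.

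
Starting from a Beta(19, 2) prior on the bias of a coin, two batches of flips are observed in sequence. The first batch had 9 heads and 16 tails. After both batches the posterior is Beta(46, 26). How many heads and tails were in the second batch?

18 heads and 8 tails

Because Beta–binomial updating is additive in the counts, the combined data contributed (α_post−α_prior, β_post−β_prior) successes and failures.
Total across both batches: 46−19=27 heads, 26−2=24 tails.
Subtract the first batch: 27−9=18 heads and 24−16=8 tails.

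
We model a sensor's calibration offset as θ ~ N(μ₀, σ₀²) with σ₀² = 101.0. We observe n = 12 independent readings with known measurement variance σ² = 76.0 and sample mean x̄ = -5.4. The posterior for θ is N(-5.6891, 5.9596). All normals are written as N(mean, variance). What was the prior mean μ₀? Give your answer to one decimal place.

μ₀ = -10.3

The posterior mean is a precision-weighted average: μ_n = (τ₀μ₀ + τ_data·x̄)/(τ₀+τ_data), with τ₀=1/σ₀² and τ_data=n/σ².
Here τ₀ = 1/101.0 = 0.009901 and τ_data = 12/76.0 = 0.157895, so τ_n = 0.167796.
Rearranging for μ₀: μ₀ = (μ_n·τ_n − τ_data·x̄)/τ₀ = (-5.6891·0.167796 − 0.157895·-5.4) / 0.009901 = -0.101975/0.009901 ≈ -10.3.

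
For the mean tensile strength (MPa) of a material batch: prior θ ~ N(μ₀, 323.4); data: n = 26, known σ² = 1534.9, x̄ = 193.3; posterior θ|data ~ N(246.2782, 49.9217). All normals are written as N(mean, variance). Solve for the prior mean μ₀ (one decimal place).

μ₀ = 536.5

The posterior mean is a precision-weighted average: μ_n = (τ₀μ₀ + τ_data·x̄)/(τ₀+τ_data), with τ₀=1/σ₀² and τ_data=n/σ².
Here τ₀ = 1/323.4 = 0.003092 and τ_data = 26/1534.9 = 0.016939, so τ_n = 0.020031.
Rearranging for μ₀: μ₀ = (μ_n·τ_n − τ_data·x̄)/τ₀ = (246.2782·0.020031 − 0.016939·193.3) / 0.003092 = 1.658890/0.003092 ≈ 536.5.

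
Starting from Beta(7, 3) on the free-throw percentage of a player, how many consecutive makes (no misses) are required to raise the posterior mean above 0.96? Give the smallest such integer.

After k makes and 0 misses the posterior is Beta(7+k, 3), with mean (7+k)/(7+3+k).
Set (7+k)/(10+k) > 0.96 and solve: k > (0.96·10 − 7)/(1 − 0.96) = 65.000.
The smallest integer exceeding 65.000 is 66, and checking k=66: (73)/(76) = 0.9605 > 0.96.

k = 66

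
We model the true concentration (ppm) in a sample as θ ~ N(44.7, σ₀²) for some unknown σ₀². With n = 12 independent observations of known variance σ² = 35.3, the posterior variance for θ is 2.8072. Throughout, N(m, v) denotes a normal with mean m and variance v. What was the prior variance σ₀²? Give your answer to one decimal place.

Posterior precision equals prior precision plus data precision: 1/σ_n² = 1/σ₀² + n/σ².
So 1/σ₀² = 1/2.8072 − 12/35.3 = 0.356227 − 0.339943 = 0.016284.
Hence σ₀² = 1/0.016284 ≈ 61.4.

σ₀² = 61.4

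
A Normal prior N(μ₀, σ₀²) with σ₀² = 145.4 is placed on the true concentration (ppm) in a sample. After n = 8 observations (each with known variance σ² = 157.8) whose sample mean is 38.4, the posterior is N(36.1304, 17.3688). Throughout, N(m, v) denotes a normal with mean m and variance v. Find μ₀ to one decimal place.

The posterior mean is a precision-weighted average: μ_n = (τ₀μ₀ + τ_data·x̄)/(τ₀+τ_data), with τ₀=1/σ₀² and τ_data=n/σ².
Here τ₀ = 1/145.4 = 0.006878 and τ_data = 8/157.8 = 0.050697, so τ_n = 0.057575.
Rearranging for μ₀: μ₀ = (μ_n·τ_n − τ_data·x̄)/τ₀ = (36.1304·0.057575 − 0.050697·38.4) / 0.006878 = 0.133443/0.006878 ≈ 19.4.

μ₀ = 19.4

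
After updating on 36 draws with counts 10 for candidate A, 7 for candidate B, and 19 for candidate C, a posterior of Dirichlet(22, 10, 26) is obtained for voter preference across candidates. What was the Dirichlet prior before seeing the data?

Dirichlet(12, 3, 7)

For a Dirichlet(α) prior with multinomial counts c, the posterior is Dirichlet(α + c) componentwise.
Subtract each count from the matching posterior parameter: 22−10=12, 10−7=3, 26−19=7.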